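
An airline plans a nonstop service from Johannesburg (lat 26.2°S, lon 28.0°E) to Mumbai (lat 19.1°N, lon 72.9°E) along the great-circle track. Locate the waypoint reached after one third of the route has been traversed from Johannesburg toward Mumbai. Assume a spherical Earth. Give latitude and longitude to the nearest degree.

Write both endpoints as unit vectors p₁, p₂ with components (cos φ cos λ, cos φ sin λ, sin φ).
The central angle between the endpoints is δ = arccos(p₁·p₂) ≈ 1.097 rad (62.9°).
Interpolate at f = 1/3 with slerp weights a = sin((1−f)δ)/sin δ ≈ 0.751, b = sin(fδ)/sin δ ≈ 0.402.
p = a·p₁ + b·p₂ ≈ (0.706, 0.679, -0.200); φ = arcsin(p_z) ≈ -11.53°, λ = atan2(p_y, p_x) ≈ 43.88°.

≈ lat 12°S, lon 44°E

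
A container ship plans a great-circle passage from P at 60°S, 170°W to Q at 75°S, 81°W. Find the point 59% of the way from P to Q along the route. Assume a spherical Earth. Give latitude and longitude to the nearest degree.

≈ 74°S, 134°W

Convert each endpoint to a unit vector on the sphere (x = cos φ cos λ, y = cos φ sin λ, z = sin φ).
The central angle between the endpoints is δ = arccos(p₁·p₂) ≈ 0.576 rad (33.0°).
Interpolate at f = 0.59 with slerp weights a = sin((1−f)δ)/sin δ ≈ 0.430, b = sin(fδ)/sin δ ≈ 0.612.
p = a·p₁ + b·p₂ ≈ (-0.187, -0.194, -0.963); φ = arcsin(p_z) ≈ -74.39°, λ = atan2(p_y, p_x) ≈ -133.95°.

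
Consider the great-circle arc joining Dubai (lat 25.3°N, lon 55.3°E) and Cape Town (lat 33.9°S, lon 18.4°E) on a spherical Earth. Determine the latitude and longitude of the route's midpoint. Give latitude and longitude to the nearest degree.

≈ lat 5°S, lon 38°E

Convert each endpoint to a unit vector on the sphere (x = cos φ cos λ, y = cos φ sin λ, z = sin φ).
The central angle between the endpoints is δ = arccos(p₁·p₂) ≈ 1.201 rad (68.8°).
Interpolate at f = 1/2 with slerp weights a = sin((1−f)δ)/sin δ ≈ 0.606, b = sin(fδ)/sin δ ≈ 0.606.
p = a·p₁ + b·p₂ ≈ (0.789, 0.609, -0.079); φ = arcsin(p_z) ≈ -4.53°, λ = atan2(p_y, p_x) ≈ 37.67°.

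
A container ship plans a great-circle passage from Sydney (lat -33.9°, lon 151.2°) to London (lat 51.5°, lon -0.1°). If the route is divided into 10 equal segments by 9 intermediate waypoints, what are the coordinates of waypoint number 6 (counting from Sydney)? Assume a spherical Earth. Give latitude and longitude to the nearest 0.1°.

Write both endpoints as unit vectors p₁, p₂ with components (cos φ cos λ, cos φ sin λ, sin φ).
The central angle between the endpoints is δ = arccos(p₁·p₂) ≈ 2.668 rad (152.8°).
Interpolate at f = 6/10 with slerp weights a = sin((1−f)δ)/sin δ ≈ 1.918, b = sin(fδ)/sin δ ≈ 2.190.
p = a·p₁ + b·p₂ ≈ (-0.032, 0.765, 0.644); φ = arcsin(p_z) ≈ 40.06°, λ = atan2(p_y, p_x) ≈ 92.42°.

≈ lat 40.1°, lon 92.4°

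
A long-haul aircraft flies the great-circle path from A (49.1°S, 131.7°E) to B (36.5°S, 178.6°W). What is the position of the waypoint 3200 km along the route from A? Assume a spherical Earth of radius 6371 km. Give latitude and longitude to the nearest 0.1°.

From cos δ = sin φ₁ sin φ₂ + cos φ₁ cos φ₂ cos Δλ, the central angle is δ ≈ 0.660 rad (37.8°). The total great-circle distance is δ·R ≈ 0.660 × 6371 ≈ 4205 km, so the target fraction is f = 3200/4205 ≈ 0.761.
Interpolate at f ≈ 0.761 with slerp weights a = sin((1−f)δ)/sin δ ≈ 0.256, b = sin(fδ)/sin δ ≈ 0.785.
p = a·p₁ + b·p₂ ≈ (-0.743, 0.110, -0.661); φ = arcsin(p_z) ≈ -41.35°, λ = atan2(p_y, p_x) ≈ 171.59°.

≈ (41.4°S, 171.6°E)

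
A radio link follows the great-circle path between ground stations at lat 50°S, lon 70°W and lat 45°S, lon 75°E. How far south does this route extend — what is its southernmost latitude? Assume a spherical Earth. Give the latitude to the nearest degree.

The great circle lies in the plane with unit normal n̂ = (p₁ × p₂)/|p₁ × p₂|.
Here n̂_z ≈ +0.265; the vertex latitude is φ_max = arccos|n̂_z| ≈ 74.7°.
Check via Clairaut: cos φ_max = |cos φ₁| · sin C = cos(50.0°)·sin(155.7°) ≈ 0.265, again giving ≈ 74.7°.

≈ 75°S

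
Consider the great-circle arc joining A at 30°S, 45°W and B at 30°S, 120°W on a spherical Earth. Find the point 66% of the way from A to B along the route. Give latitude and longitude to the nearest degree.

≈ 35°S, 95°W

Write both endpoints as unit vectors p₁, p₂ with components (cos φ cos λ, cos φ sin λ, sin φ).
The central angle between the endpoints is δ = arccos(p₁·p₂) ≈ 1.111 rad (63.6°).
Interpolate at f = 0.66 with slerp weights a = sin((1−f)δ)/sin δ ≈ 0.412, b = sin(fδ)/sin δ ≈ 0.747.
p = a·p₁ + b·p₂ ≈ (-0.071, -0.812, -0.579); φ = arcsin(p_z) ≈ -35.39°, λ = atan2(p_y, p_x) ≈ -95.02°.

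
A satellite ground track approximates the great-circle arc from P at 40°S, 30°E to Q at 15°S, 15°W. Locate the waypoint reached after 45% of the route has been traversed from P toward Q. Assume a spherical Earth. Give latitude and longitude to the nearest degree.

≈ 31°S, 7°E

From cos δ = sin φ₁ sin φ₂ + cos φ₁ cos φ₂ cos Δλ, the central angle is δ ≈ 0.810 rad (46.4°).
Interpolate at f = 0.45 with slerp weights a = sin((1−f)δ)/sin δ ≈ 0.595, b = sin(fδ)/sin δ ≈ 0.492.
p = a·p₁ + b·p₂ ≈ (0.854, 0.105, -0.510); φ = arcsin(p_z) ≈ -30.65°, λ = atan2(p_y, p_x) ≈ 7.00°.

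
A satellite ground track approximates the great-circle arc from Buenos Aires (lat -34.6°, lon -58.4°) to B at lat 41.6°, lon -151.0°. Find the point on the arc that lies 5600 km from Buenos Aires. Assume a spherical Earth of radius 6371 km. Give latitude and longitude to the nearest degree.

≈ lat 0°, lon -97°

Write both endpoints as unit vectors p₁, p₂ with components (cos φ cos λ, cos φ sin λ, sin φ).
The central angle between the endpoints is δ = arccos(p₁·p₂) ≈ 1.988 rad (113.9°). The total great-circle distance is δ·R ≈ 1.988 × 6371 ≈ 12664 km, so the target fraction is f = 5600/12664 ≈ 0.442.
Interpolate at f ≈ 0.442 with slerp weights a = sin((1−f)δ)/sin δ ≈ 0.979, b = sin(fδ)/sin δ ≈ 0.842.
p = a·p₁ + b·p₂ ≈ (-0.129, -0.992, 0.003); φ = arcsin(p_z) ≈ 0.19°, λ = atan2(p_y, p_x) ≈ -97.39°.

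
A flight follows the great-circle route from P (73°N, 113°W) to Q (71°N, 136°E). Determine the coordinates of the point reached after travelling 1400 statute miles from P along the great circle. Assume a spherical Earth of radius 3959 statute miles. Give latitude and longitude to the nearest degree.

Write both endpoints as unit vectors p₁, p₂ with components (cos φ cos λ, cos φ sin λ, sin φ).
The central angle between the endpoints is δ = arccos(p₁·p₂) ≈ 0.515 rad (29.5°). The total great-circle distance is δ·R ≈ 0.515 × 3959 ≈ 2040 mi, so the target fraction is f = 1400/2040 ≈ 0.686.
Interpolate at f ≈ 0.686 with slerp weights a = sin((1−f)δ)/sin δ ≈ 0.327, b = sin(fδ)/sin δ ≈ 0.703.
p = a·p₁ + b·p₂ ≈ (-0.202, 0.071, 0.977); φ = arcsin(p_z) ≈ 77.64°, λ = atan2(p_y, p_x) ≈ 160.64°.

≈ (78°N, 161°E)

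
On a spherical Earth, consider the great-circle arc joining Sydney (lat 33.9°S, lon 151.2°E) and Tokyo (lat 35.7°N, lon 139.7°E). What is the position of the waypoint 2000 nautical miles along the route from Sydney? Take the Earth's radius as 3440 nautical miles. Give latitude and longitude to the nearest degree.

Write both endpoints as unit vectors p₁, p₂ with components (cos φ cos λ, cos φ sin λ, sin φ).
The central angle between the endpoints is δ = arccos(p₁·p₂) ≈ 1.229 rad (70.4°). The total great-circle distance is δ·R ≈ 1.229 × 3440 ≈ 4228 nmi, so the target fraction is f = 2000/4228 ≈ 0.473.
Interpolate at f ≈ 0.473 with slerp weights a = sin((1−f)δ)/sin δ ≈ 0.640, b = sin(fδ)/sin δ ≈ 0.583.
p = a·p₁ + b·p₂ ≈ (-0.827, 0.562, -0.017); φ = arcsin(p_z) ≈ -0.98°, λ = atan2(p_y, p_x) ≈ 145.78°.

≈ lat 1°S, lon 146°E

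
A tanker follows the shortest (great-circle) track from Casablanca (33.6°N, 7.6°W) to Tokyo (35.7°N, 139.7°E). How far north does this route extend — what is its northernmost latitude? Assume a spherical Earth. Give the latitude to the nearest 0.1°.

≈ 67.9°N

The great circle lies in the plane with unit normal n̂ = (p₁ × p₂)/|p₁ × p₂|.
Here n̂_z ≈ +0.377; the vertex latitude is φ_max = arccos|n̂_z| ≈ 67.9°.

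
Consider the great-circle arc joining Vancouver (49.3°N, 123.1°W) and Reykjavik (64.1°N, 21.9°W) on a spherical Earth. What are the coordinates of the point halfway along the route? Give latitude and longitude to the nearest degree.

Convert each endpoint to a unit vector on the sphere (x = cos φ cos λ, y = cos φ sin λ, z = sin φ).
The central angle between the endpoints is δ = arccos(p₁·p₂) ≈ 0.894 rad (51.2°).
Interpolate at f = 1/2 with slerp weights a = sin((1−f)δ)/sin δ ≈ 0.554, b = sin(fδ)/sin δ ≈ 0.554.
p = a·p₁ + b·p₂ ≈ (0.027, -0.393, 0.919); φ = arcsin(p_z) ≈ 66.79°, λ = atan2(p_y, p_x) ≈ -86.03°.

≈ 67°N, 86°W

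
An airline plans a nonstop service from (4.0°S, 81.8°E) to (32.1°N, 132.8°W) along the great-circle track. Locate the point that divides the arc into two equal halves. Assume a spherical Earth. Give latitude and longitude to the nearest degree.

Convert each endpoint to a unit vector on the sphere (x = cos φ cos λ, y = cos φ sin λ, z = sin φ).
The central angle between the endpoints is δ = arccos(p₁·p₂) ≈ 2.393 rad (137.1°).
Interpolate at f = 1/2 with slerp weights a = sin((1−f)δ)/sin δ ≈ 1.368, b = sin(fδ)/sin δ ≈ 1.368.
p = a·p₁ + b·p₂ ≈ (-0.593, 0.500, 0.631); φ = arcsin(p_z) ≈ 39.15°, λ = atan2(p_y, p_x) ≈ 139.83°.

≈ (39°N, 140°E)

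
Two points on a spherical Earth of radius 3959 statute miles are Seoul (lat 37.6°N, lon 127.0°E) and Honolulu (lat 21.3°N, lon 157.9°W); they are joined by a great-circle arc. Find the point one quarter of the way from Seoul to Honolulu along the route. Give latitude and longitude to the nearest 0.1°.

Convert each endpoint to a unit vector on the sphere (x = cos φ cos λ, y = cos φ sin λ, z = sin φ).
The central angle between the endpoints is δ = arccos(p₁·p₂) ≈ 1.147 rad (65.7°).
Interpolate at f = 1/4 with slerp weights a = sin((1−f)δ)/sin δ ≈ 0.832, b = sin(fδ)/sin δ ≈ 0.310.
p = a·p₁ + b·p₂ ≈ (-0.664, 0.417, 0.620); φ = arcsin(p_z) ≈ 38.32°, λ = atan2(p_y, p_x) ≈ 147.86°.

≈ lat 38.3°N, lon 147.9°E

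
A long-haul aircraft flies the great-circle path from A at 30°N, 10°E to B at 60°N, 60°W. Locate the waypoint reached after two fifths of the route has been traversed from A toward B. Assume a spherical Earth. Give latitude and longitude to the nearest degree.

≈ 47°N, 8°W

Convert each endpoint to a unit vector on the sphere (x = cos φ cos λ, y = cos φ sin λ, z = sin φ).
The central angle between the endpoints is δ = arccos(p₁·p₂) ≈ 0.951 rad (54.5°).
Interpolate at f = 2/5 with slerp weights a = sin((1−f)δ)/sin δ ≈ 0.664, b = sin(fδ)/sin δ ≈ 0.456.
p = a·p₁ + b·p₂ ≈ (0.680, -0.098, 0.727); φ = arcsin(p_z) ≈ 46.61°, λ = atan2(p_y, p_x) ≈ -8.18°.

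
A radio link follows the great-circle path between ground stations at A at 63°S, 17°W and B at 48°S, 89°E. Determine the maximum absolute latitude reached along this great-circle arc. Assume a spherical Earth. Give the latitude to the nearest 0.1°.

The great circle lies in the plane with unit normal n̂ = (p₁ × p₂)/|p₁ × p₂|.
Here n̂_z ≈ +0.358; the vertex latitude is φ_max = arccos|n̂_z| ≈ 69.0°.
Check via Clairaut: cos φ_max = |cos φ₁| · sin C = cos(63.0°)·sin(128.0°) ≈ 0.358, again giving ≈ 69.0°.

≈ 69.0°S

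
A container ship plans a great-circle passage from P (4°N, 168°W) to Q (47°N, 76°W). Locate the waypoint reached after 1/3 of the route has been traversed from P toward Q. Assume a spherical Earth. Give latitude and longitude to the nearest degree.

Convert each endpoint to a unit vector on the sphere (x = cos φ cos λ, y = cos φ sin λ, z = sin φ).
The central angle between the endpoints is δ = arccos(p₁·p₂) ≈ 1.544 rad (88.4°).
Interpolate at f = 1/3 with slerp weights a = sin((1−f)δ)/sin δ ≈ 0.857, b = sin(fδ)/sin δ ≈ 0.492.
p = a·p₁ + b·p₂ ≈ (-0.755, -0.504, 0.420); φ = arcsin(p_z) ≈ 24.82°, λ = atan2(p_y, p_x) ≈ -146.30°.

≈ (25°N, 146°W)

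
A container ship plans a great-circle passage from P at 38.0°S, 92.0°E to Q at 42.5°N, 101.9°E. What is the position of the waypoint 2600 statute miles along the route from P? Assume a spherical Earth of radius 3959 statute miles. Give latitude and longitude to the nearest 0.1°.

≈ 0.6°S, 96.5°E

Convert each endpoint to a unit vector on the sphere (x = cos φ cos λ, y = cos φ sin λ, z = sin φ).
The central angle between the endpoints is δ = arccos(p₁·p₂) ≈ 1.414 rad (81.0°). The total great-circle distance is δ·R ≈ 1.414 × 3959 ≈ 5597 mi, so the target fraction is f = 2600/5597 ≈ 0.465.
Interpolate at f ≈ 0.465 with slerp weights a = sin((1−f)δ)/sin δ ≈ 0.695, b = sin(fδ)/sin δ ≈ 0.618.
p = a·p₁ + b·p₂ ≈ (-0.113, 0.994, -0.010); φ = arcsin(p_z) ≈ -0.60°, λ = atan2(p_y, p_x) ≈ 96.49°.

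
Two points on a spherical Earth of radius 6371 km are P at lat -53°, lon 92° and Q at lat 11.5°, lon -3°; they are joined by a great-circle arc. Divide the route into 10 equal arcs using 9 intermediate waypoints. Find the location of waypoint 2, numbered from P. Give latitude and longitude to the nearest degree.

Write both endpoints as unit vectors p₁, p₂ with components (cos φ cos λ, cos φ sin λ, sin φ).
The central angle between the endpoints is δ = arccos(p₁·p₂) ≈ 1.783 rad (102.2°).
Interpolate at f = 2/10 with slerp weights a = sin((1−f)δ)/sin δ ≈ 1.012, b = sin(fδ)/sin δ ≈ 0.357.
p = a·p₁ + b·p₂ ≈ (0.328, 0.591, -0.737); φ = arcsin(p_z) ≈ -47.50°, λ = atan2(p_y, p_x) ≈ 60.94°.

≈ lat -47°, lon 61°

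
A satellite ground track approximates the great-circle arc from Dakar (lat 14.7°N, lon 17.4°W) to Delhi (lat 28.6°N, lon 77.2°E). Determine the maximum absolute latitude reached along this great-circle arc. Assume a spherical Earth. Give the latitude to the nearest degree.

The great circle lies in the plane with unit normal n̂ = (p₁ × p₂)/|p₁ × p₂|.
Here n̂_z ≈ +0.848; the vertex latitude is φ_max = arccos|n̂_z| ≈ 32.0°.

≈ 32°N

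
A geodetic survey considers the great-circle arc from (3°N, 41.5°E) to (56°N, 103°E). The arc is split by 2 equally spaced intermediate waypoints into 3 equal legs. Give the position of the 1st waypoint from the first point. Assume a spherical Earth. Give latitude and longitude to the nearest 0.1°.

Convert each endpoint to a unit vector on the sphere (x = cos φ cos λ, y = cos φ sin λ, z = sin φ).
The central angle between the endpoints is δ = arccos(p₁·p₂) ≈ 1.256 rad (72.0°).
Interpolate at f = 1/3 with slerp weights a = sin((1−f)δ)/sin δ ≈ 0.781, b = sin(fδ)/sin δ ≈ 0.428.
p = a·p₁ + b·p₂ ≈ (0.531, 0.750, 0.395); φ = arcsin(p_z) ≈ 23.29°, λ = atan2(p_y, p_x) ≈ 54.72°.

≈ (23.3°N, 54.7°E)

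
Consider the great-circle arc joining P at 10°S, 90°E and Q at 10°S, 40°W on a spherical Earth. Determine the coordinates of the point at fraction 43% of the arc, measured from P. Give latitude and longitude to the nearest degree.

Write both endpoints as unit vectors p₁, p₂ with components (cos φ cos λ, cos φ sin λ, sin φ).
The central angle between the endpoints is δ = arccos(p₁·p₂) ≈ 2.206 rad (126.4°).
Interpolate at f = 0.43 with slerp weights a = sin((1−f)δ)/sin δ ≈ 1.182, b = sin(fδ)/sin δ ≈ 1.009.
p = a·p₁ + b·p₂ ≈ (0.761, 0.525, -0.380); φ = arcsin(p_z) ≈ -22.36°, λ = atan2(p_y, p_x) ≈ 34.57°.

≈ 22°S, 35°E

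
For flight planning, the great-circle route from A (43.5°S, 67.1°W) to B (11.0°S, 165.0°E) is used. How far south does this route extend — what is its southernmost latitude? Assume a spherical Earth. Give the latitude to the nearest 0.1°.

The great circle lies in the plane with unit normal n̂ = (p₁ × p₂)/|p₁ × p₂|.
Here n̂_z ≈ -0.590; the vertex latitude is φ_max = arccos|n̂_z| ≈ 53.8°.
Check via Clairaut: cos φ_max = |cos φ₁| · sin C = cos(43.5°)·sin(125.5°) ≈ 0.590, again giving ≈ 53.8°.

≈ 53.8°S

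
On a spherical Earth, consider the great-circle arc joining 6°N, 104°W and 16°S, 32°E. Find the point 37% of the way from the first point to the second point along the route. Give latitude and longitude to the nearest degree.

≈ 9°S, 56°W

Write both endpoints as unit vectors p₁, p₂ with components (cos φ cos λ, cos φ sin λ, sin φ).
The central angle between the endpoints is δ = arccos(p₁·p₂) ≈ 2.370 rad (135.8°).
Interpolate at f = 0.37 with slerp weights a = sin((1−f)δ)/sin δ ≈ 1.429, b = sin(fδ)/sin δ ≈ 1.102.
p = a·p₁ + b·p₂ ≈ (0.554, -0.818, -0.154); φ = arcsin(p_z) ≈ -8.88°, λ = atan2(p_y, p_x) ≈ -55.87°.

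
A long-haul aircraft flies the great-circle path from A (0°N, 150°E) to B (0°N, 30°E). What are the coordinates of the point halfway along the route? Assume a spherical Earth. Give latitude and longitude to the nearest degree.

≈ (0°N, 90°E)

Convert each endpoint to a unit vector on the sphere (x = cos φ cos λ, y = cos φ sin λ, z = sin φ).
The central angle between the endpoints is δ = arccos(p₁·p₂) ≈ 2.094 rad (120.0°).
Interpolate at f = 1/2 with slerp weights a = sin((1−f)δ)/sin δ ≈ 1.000, b = sin(fδ)/sin δ ≈ 1.000.
p = a·p₁ + b·p₂ ≈ (0.000, 1.000, 0.000); φ = arcsin(p_z) ≈ 0.00°, λ = atan2(p_y, p_x) ≈ 90.00°.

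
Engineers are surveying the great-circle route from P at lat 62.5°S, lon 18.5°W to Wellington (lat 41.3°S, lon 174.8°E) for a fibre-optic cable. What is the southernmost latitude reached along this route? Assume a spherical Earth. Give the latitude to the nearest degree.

≈ 85°S

The great circle lies in the plane with unit normal n̂ = (p₁ × p₂)/|p₁ × p₂|.
Here n̂_z ≈ -0.082; the vertex latitude is φ_max = arccos|n̂_z| ≈ 85.3°.
Check via Clairaut: cos φ_max = |cos φ₁| · sin C = cos(62.5°)·sin(169.7°) ≈ 0.082, again giving ≈ 85.3°.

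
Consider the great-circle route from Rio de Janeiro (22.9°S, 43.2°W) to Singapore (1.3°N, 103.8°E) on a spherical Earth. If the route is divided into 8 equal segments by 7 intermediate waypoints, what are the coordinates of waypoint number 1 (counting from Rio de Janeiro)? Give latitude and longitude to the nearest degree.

≈ 31°S, 25°W

Write both endpoints as unit vectors p₁, p₂ with components (cos φ cos λ, cos φ sin λ, sin φ).
The central angle between the endpoints is δ = arccos(p₁·p₂) ≈ 2.467 rad (141.4°).
Interpolate at f = 1/8 with slerp weights a = sin((1−f)δ)/sin δ ≈ 1.333, b = sin(fδ)/sin δ ≈ 0.486.
p = a·p₁ + b·p₂ ≈ (0.779, -0.368, -0.508); φ = arcsin(p_z) ≈ -30.50°, λ = atan2(p_y, p_x) ≈ -25.30°.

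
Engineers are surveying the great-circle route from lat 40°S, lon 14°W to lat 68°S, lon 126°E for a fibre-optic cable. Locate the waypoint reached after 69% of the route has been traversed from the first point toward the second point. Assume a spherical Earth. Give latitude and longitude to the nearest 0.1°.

From cos δ = sin φ₁ sin φ₂ + cos φ₁ cos φ₂ cos Δλ, the central angle is δ ≈ 1.185 rad (67.9°).
Interpolate at f = 0.69 with slerp weights a = sin((1−f)δ)/sin δ ≈ 0.388, b = sin(fδ)/sin δ ≈ 0.787.
p = a·p₁ + b·p₂ ≈ (0.115, 0.167, -0.979); φ = arcsin(p_z) ≈ -78.32°, λ = atan2(p_y, p_x) ≈ 55.47°.

≈ lat 78.3°S, lon 55.5°E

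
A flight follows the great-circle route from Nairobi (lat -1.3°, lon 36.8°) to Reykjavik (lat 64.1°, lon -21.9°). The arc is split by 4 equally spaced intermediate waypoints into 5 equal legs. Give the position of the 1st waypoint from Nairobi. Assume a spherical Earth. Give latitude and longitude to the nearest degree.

≈ lat 13°, lon 31°

Write both endpoints as unit vectors p₁, p₂ with components (cos φ cos λ, cos φ sin λ, sin φ).
The central angle between the endpoints is δ = arccos(p₁·p₂) ≈ 1.363 rad (78.1°).
Interpolate at f = 1/5 with slerp weights a = sin((1−f)δ)/sin δ ≈ 0.906, b = sin(fδ)/sin δ ≈ 0.275.
p = a·p₁ + b·p₂ ≈ (0.837, 0.498, 0.227); φ = arcsin(p_z) ≈ 13.12°, λ = atan2(p_y, p_x) ≈ 30.75°.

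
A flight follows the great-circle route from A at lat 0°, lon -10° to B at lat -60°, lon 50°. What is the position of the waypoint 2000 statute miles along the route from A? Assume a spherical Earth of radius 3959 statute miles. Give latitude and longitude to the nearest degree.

From cos δ = sin φ₁ sin φ₂ + cos φ₁ cos φ₂ cos Δλ, the central angle is δ ≈ 1.318 rad (75.5°). The total great-circle distance is δ·R ≈ 1.318 × 3959 ≈ 5218 mi, so the target fraction is f = 2000/5218 ≈ 0.383.
Interpolate at f ≈ 0.383 with slerp weights a = sin((1−f)δ)/sin δ ≈ 0.750, b = sin(fδ)/sin δ ≈ 0.500.
p = a·p₁ + b·p₂ ≈ (0.899, 0.061, -0.433); φ = arcsin(p_z) ≈ -25.65°, λ = atan2(p_y, p_x) ≈ 3.89°.

≈ lat -26°, lon 4°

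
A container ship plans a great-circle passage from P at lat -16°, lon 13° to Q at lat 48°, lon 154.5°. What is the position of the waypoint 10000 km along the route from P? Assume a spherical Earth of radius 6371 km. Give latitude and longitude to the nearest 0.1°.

≈ lat 50.9°, lon 82.2°

The haversine formula gives a central angle δ ≈ 2.358 rad (135.1°) between the endpoints. The total great-circle distance is δ·R ≈ 2.358 × 6371 ≈ 15021 km, so the target fraction is f = 10000/15021 ≈ 0.666.
Interpolate at f ≈ 0.666 with slerp weights a = sin((1−f)δ)/sin δ ≈ 1.004, b = sin(fδ)/sin δ ≈ 1.416.
p = a·p₁ + b·p₂ ≈ (0.085, 0.625, 0.776); φ = arcsin(p_z) ≈ 50.88°, λ = atan2(p_y, p_x) ≈ 82.24°.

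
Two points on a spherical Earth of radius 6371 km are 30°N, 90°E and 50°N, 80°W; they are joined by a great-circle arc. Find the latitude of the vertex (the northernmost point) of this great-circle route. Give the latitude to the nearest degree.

≈ 84°N

The great circle lies in the plane with unit normal n̂ = (p₁ × p₂)/|p₁ × p₂|.
Here n̂_z ≈ -0.098; the vertex latitude is φ_max = arccos|n̂_z| ≈ 84.4°.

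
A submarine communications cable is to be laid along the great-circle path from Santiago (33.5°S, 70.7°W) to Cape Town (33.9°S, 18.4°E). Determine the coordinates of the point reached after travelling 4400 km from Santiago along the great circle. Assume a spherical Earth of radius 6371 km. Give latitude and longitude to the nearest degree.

Write both endpoints as unit vectors p₁, p₂ with components (cos φ cos λ, cos φ sin λ, sin φ).
The central angle between the endpoints is δ = arccos(p₁·p₂) ≈ 1.246 rad (71.4°). The total great-circle distance is δ·R ≈ 1.246 × 6371 ≈ 7941 km, so the target fraction is f = 4400/7941 ≈ 0.554.
Interpolate at f ≈ 0.554 with slerp weights a = sin((1−f)δ)/sin δ ≈ 0.557, b = sin(fδ)/sin δ ≈ 0.672.
p = a·p₁ + b·p₂ ≈ (0.683, -0.262, -0.682); φ = arcsin(p_z) ≈ -43.01°, λ = atan2(p_y, p_x) ≈ -21.00°.

≈ 43°S, 21°W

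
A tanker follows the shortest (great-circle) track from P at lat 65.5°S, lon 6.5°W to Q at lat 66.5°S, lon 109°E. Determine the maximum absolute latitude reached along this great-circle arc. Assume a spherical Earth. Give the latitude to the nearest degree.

The great circle lies in the plane with unit normal n̂ = (p₁ × p₂)/|p₁ × p₂|.
Here n̂_z ≈ +0.231; the vertex latitude is φ_max = arccos|n̂_z| ≈ 76.6°.
Check via Clairaut: cos φ_max = |cos φ₁| · sin C = cos(65.5°)·sin(146.1°) ≈ 0.231, again giving ≈ 76.6°.

≈ 77°S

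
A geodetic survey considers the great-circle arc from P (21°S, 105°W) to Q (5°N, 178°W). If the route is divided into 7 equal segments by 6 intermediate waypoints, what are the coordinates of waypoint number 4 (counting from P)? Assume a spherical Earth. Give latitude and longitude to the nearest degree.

Convert each endpoint to a unit vector on the sphere (x = cos φ cos λ, y = cos φ sin λ, z = sin φ).
The central angle between the endpoints is δ = arccos(p₁·p₂) ≈ 1.328 rad (76.1°).
Interpolate at f = 4/7 with slerp weights a = sin((1−f)δ)/sin δ ≈ 0.555, b = sin(fδ)/sin δ ≈ 0.709.
p = a·p₁ + b·p₂ ≈ (-0.840, -0.525, -0.137); φ = arcsin(p_z) ≈ -7.88°, λ = atan2(p_y, p_x) ≈ -147.98°.

≈ (8°S, 148°W)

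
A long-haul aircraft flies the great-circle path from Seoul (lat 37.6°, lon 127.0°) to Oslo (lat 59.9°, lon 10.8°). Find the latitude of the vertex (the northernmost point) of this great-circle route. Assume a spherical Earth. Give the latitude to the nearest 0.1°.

≈ 67.6°

The great circle lies in the plane with unit normal n̂ = (p₁ × p₂)/|p₁ × p₂|.
Here n̂_z ≈ -0.381; the vertex latitude is φ_max = arccos|n̂_z| ≈ 67.6°.
Check via Clairaut: cos φ_max = |cos φ₁| · sin C = cos(37.6°)·sin(28.7°) ≈ 0.381, again giving ≈ 67.6°.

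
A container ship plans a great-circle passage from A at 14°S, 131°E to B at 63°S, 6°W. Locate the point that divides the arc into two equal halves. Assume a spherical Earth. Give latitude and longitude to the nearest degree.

≈ 58°S, 105°E

From cos δ = sin φ₁ sin φ₂ + cos φ₁ cos φ₂ cos Δλ, the central angle is δ ≈ 1.678 rad (96.1°).
Interpolate at f = 1/2 with slerp weights a = sin((1−f)δ)/sin δ ≈ 0.748, b = sin(fδ)/sin δ ≈ 0.748.
p = a·p₁ + b·p₂ ≈ (-0.138, 0.512, -0.848); φ = arcsin(p_z) ≈ -57.95°, λ = atan2(p_y, p_x) ≈ 105.12°.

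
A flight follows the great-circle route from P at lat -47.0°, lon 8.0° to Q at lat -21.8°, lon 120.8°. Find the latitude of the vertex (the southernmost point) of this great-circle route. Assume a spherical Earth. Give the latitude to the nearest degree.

The great circle lies in the plane with unit normal n̂ = (p₁ × p₂)/|p₁ × p₂|.
Here n̂_z ≈ +0.584; the vertex latitude is φ_max = arccos|n̂_z| ≈ 54.3°.

≈ -54°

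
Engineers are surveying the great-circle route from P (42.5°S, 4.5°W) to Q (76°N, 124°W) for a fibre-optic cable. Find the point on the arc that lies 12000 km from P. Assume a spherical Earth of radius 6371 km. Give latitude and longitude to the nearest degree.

≈ (61°N, 43°W)

Convert each endpoint to a unit vector on the sphere (x = cos φ cos λ, y = cos φ sin λ, z = sin φ).
The central angle between the endpoints is δ = arccos(p₁·p₂) ≈ 2.409 rad (138.0°). The total great-circle distance is δ·R ≈ 2.409 × 6371 ≈ 15347 km, so the target fraction is f = 12000/15347 ≈ 0.782.
Interpolate at f ≈ 0.782 with slerp weights a = sin((1−f)δ)/sin δ ≈ 0.750, b = sin(fδ)/sin δ ≈ 1.422.
p = a·p₁ + b·p₂ ≈ (0.359, -0.329, 0.874); φ = arcsin(p_z) ≈ 60.89°, λ = atan2(p_y, p_x) ≈ -42.50°.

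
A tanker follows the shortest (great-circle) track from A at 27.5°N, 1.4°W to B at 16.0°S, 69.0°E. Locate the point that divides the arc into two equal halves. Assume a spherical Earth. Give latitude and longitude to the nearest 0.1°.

Write both endpoints as unit vectors p₁, p₂ with components (cos φ cos λ, cos φ sin λ, sin φ).
The central angle between the endpoints is δ = arccos(p₁·p₂) ≈ 1.411 rad (80.9°).
Interpolate at f = 1/2 with slerp weights a = sin((1−f)δ)/sin δ ≈ 0.657, b = sin(fδ)/sin δ ≈ 0.657.
p = a·p₁ + b·p₂ ≈ (0.809, 0.575, 0.122); φ = arcsin(p_z) ≈ 7.02°, λ = atan2(p_y, p_x) ≈ 35.42°.

≈ 7.0°N, 35.4°E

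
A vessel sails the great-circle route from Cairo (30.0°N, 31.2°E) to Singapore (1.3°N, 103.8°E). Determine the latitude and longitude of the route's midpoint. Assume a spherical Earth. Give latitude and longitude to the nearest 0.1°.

Write both endpoints as unit vectors p₁, p₂ with components (cos φ cos λ, cos φ sin λ, sin φ).
The central angle between the endpoints is δ = arccos(p₁·p₂) ≈ 1.297 rad (74.3°).
Interpolate at f = 1/2 with slerp weights a = sin((1−f)δ)/sin δ ≈ 0.627, b = sin(fδ)/sin δ ≈ 0.627.
p = a·p₁ + b·p₂ ≈ (0.315, 0.891, 0.328); φ = arcsin(p_z) ≈ 19.14°, λ = atan2(p_y, p_x) ≈ 70.51°.

≈ 19.1°N, 70.5°E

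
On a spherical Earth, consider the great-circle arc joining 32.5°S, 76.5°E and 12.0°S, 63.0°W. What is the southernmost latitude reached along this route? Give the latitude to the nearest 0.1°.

≈ 51.3°S

The great circle lies in the plane with unit normal n̂ = (p₁ × p₂)/|p₁ × p₂|.
Here n̂_z ≈ -0.625; the vertex latitude is φ_max = arccos|n̂_z| ≈ 51.3°.
Check via Clairaut: cos φ_max = |cos φ₁| · sin C = cos(32.5°)·sin(132.1°) ≈ 0.625, again giving ≈ 51.3°.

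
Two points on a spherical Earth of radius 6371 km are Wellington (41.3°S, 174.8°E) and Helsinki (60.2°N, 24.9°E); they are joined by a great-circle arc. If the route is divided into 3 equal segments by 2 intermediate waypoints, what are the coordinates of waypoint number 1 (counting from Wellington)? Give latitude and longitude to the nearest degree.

≈ 4°N, 149°E

From cos δ = sin φ₁ sin φ₂ + cos φ₁ cos φ₂ cos Δλ, the central angle is δ ≈ 2.681 rad (153.6°).
Interpolate at f = 1/3 with slerp weights a = sin((1−f)δ)/sin δ ≈ 2.197, b = sin(fδ)/sin δ ≈ 1.753.
p = a·p₁ + b·p₂ ≈ (-0.853, 0.516, 0.071); φ = arcsin(p_z) ≈ 4.09°, λ = atan2(p_y, p_x) ≈ 148.82°.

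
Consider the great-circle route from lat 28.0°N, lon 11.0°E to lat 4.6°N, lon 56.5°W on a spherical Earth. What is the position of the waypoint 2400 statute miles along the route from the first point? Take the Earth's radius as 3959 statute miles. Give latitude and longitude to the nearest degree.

Convert each endpoint to a unit vector on the sphere (x = cos φ cos λ, y = cos φ sin λ, z = sin φ).
The central angle between the endpoints is δ = arccos(p₁·p₂) ≈ 1.187 rad (68.0°). The total great-circle distance is δ·R ≈ 1.187 × 3959 ≈ 4699 mi, so the target fraction is f = 2400/4699 ≈ 0.511.
Interpolate at f ≈ 0.511 with slerp weights a = sin((1−f)δ)/sin δ ≈ 0.592, b = sin(fδ)/sin δ ≈ 0.614.
p = a·p₁ + b·p₂ ≈ (0.851, -0.411, 0.327); φ = arcsin(p_z) ≈ 19.09°, λ = atan2(p_y, p_x) ≈ -25.78°.

≈ lat 19°N, lon 26°W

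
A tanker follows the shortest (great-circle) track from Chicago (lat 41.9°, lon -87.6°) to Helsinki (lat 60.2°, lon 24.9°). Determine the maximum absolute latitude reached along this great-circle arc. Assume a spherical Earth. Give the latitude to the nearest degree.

The great circle lies in the plane with unit normal n̂ = (p₁ × p₂)/|p₁ × p₂|.
Here n̂_z ≈ +0.380; the vertex latitude is φ_max = arccos|n̂_z| ≈ 67.7°.
Check via Clairaut: cos φ_max = |cos φ₁| · sin C = cos(41.9°)·sin(30.7°) ≈ 0.380, again giving ≈ 67.7°.

≈ 68°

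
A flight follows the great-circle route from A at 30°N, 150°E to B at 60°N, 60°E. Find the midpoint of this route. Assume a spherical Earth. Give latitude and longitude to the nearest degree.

Write both endpoints as unit vectors p₁, p₂ with components (cos φ cos λ, cos φ sin λ, sin φ).
The central angle between the endpoints is δ = arccos(p₁·p₂) ≈ 1.123 rad (64.3°).
Interpolate at f = 1/2 with slerp weights a = sin((1−f)δ)/sin δ ≈ 0.591, b = sin(fδ)/sin δ ≈ 0.591.
p = a·p₁ + b·p₂ ≈ (-0.295, 0.512, 0.807); φ = arcsin(p_z) ≈ 53.79°, λ = atan2(p_y, p_x) ≈ 120.00°.

≈ 54°N, 120°E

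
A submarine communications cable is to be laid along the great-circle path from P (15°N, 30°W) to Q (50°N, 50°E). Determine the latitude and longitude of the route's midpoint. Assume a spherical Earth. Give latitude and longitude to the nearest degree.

Write both endpoints as unit vectors p₁, p₂ with components (cos φ cos λ, cos φ sin λ, sin φ).
The central angle between the endpoints is δ = arccos(p₁·p₂) ≈ 1.260 rad (72.2°).
Interpolate at f = 1/2 with slerp weights a = sin((1−f)δ)/sin δ ≈ 0.619, b = sin(fδ)/sin δ ≈ 0.619.
p = a·p₁ + b·p₂ ≈ (0.773, 0.006, 0.634); φ = arcsin(p_z) ≈ 39.35°, λ = atan2(p_y, p_x) ≈ 0.43°.

≈ (39°N, 0°E)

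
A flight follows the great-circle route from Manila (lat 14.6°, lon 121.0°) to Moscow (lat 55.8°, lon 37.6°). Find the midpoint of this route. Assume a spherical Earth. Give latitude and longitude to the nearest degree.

From cos δ = sin φ₁ sin φ₂ + cos φ₁ cos φ₂ cos Δλ, the central angle is δ ≈ 1.296 rad (74.3°).
Interpolate at f = 1/2 with slerp weights a = sin((1−f)δ)/sin δ ≈ 0.627, b = sin(fδ)/sin δ ≈ 0.627.
p = a·p₁ + b·p₂ ≈ (-0.033, 0.735, 0.677); φ = arcsin(p_z) ≈ 42.60°, λ = atan2(p_y, p_x) ≈ 92.59°.

≈ lat 43°, lon 93°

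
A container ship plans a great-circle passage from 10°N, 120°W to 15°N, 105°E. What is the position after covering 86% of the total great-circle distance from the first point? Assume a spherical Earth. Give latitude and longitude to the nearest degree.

Convert each endpoint to a unit vector on the sphere (x = cos φ cos λ, y = cos φ sin λ, z = sin φ).
The central angle between the endpoints is δ = arccos(p₁·p₂) ≈ 2.249 rad (128.9°).
Interpolate at f = 0.86 with slerp weights a = sin((1−f)δ)/sin δ ≈ 0.398, b = sin(fδ)/sin δ ≈ 1.201.
p = a·p₁ + b·p₂ ≈ (-0.496, 0.781, 0.380); φ = arcsin(p_z) ≈ 22.32°, λ = atan2(p_y, p_x) ≈ 122.43°.

≈ 22°N, 122°E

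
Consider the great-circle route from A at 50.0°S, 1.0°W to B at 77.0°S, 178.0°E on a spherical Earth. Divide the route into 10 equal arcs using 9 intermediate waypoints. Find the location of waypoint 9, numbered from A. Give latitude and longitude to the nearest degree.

Convert each endpoint to a unit vector on the sphere (x = cos φ cos λ, y = cos φ sin λ, z = sin φ).
The central angle between the endpoints is δ = arccos(p₁·p₂) ≈ 0.925 rad (53.0°).
Interpolate at f = 9/10 with slerp weights a = sin((1−f)δ)/sin δ ≈ 0.116, b = sin(fδ)/sin δ ≈ 0.926.
p = a·p₁ + b·p₂ ≈ (-0.134, 0.006, -0.991); φ = arcsin(p_z) ≈ -82.30°, λ = atan2(p_y, p_x) ≈ 177.45°.

≈ 82°S, 177°E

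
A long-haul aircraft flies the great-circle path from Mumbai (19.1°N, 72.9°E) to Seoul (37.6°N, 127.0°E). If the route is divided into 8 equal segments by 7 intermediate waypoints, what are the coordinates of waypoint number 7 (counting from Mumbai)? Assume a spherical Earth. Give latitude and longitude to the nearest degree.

Convert each endpoint to a unit vector on the sphere (x = cos φ cos λ, y = cos φ sin λ, z = sin φ).
The central angle between the endpoints is δ = arccos(p₁·p₂) ≈ 0.878 rad (50.3°).
Interpolate at f = 7/8 with slerp weights a = sin((1−f)δ)/sin δ ≈ 0.142, b = sin(fδ)/sin δ ≈ 0.903.
p = a·p₁ + b·p₂ ≈ (-0.391, 0.700, 0.598); φ = arcsin(p_z) ≈ 36.70°, λ = atan2(p_y, p_x) ≈ 119.19°.

≈ (37°N, 119°E)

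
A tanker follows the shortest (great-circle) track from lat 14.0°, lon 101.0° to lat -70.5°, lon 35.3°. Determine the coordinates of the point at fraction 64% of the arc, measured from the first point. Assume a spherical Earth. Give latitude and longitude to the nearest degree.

≈ lat -44°, lon 79°

Convert each endpoint to a unit vector on the sphere (x = cos φ cos λ, y = cos φ sin λ, z = sin φ).
The central angle between the endpoints is δ = arccos(p₁·p₂) ≈ 1.666 rad (95.4°).
Interpolate at f = 0.64 with slerp weights a = sin((1−f)δ)/sin δ ≈ 0.567, b = sin(fδ)/sin δ ≈ 0.879.
p = a·p₁ + b·p₂ ≈ (0.135, 0.710, -0.692); φ = arcsin(p_z) ≈ -43.76°, λ = atan2(p_y, p_x) ≈ 79.26°.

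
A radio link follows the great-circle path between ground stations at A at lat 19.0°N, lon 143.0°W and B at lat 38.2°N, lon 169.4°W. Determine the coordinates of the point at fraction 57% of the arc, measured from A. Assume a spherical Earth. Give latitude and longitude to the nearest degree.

Convert each endpoint to a unit vector on the sphere (x = cos φ cos λ, y = cos φ sin λ, z = sin φ).
The central angle between the endpoints is δ = arccos(p₁·p₂) ≈ 0.522 rad (29.9°).
Interpolate at f = 0.57 with slerp weights a = sin((1−f)δ)/sin δ ≈ 0.446, b = sin(fδ)/sin δ ≈ 0.588.
p = a·p₁ + b·p₂ ≈ (-0.791, -0.339, 0.509); φ = arcsin(p_z) ≈ 30.59°, λ = atan2(p_y, p_x) ≈ -156.81°.

≈ lat 31°N, lon 157°W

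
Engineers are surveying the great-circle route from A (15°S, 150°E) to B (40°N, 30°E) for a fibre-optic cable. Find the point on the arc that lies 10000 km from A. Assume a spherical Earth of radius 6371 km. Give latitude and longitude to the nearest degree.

Write both endpoints as unit vectors p₁, p₂ with components (cos φ cos λ, cos φ sin λ, sin φ).
The central angle between the endpoints is δ = arccos(p₁·p₂) ≈ 2.137 rad (122.4°). The total great-circle distance is δ·R ≈ 2.137 × 6371 ≈ 13614 km, so the target fraction is f = 10000/13614 ≈ 0.735.
Interpolate at f ≈ 0.735 with slerp weights a = sin((1−f)δ)/sin δ ≈ 0.637, b = sin(fδ)/sin δ ≈ 1.185.
p = a·p₁ + b·p₂ ≈ (0.253, 0.761, 0.597); φ = arcsin(p_z) ≈ 36.64°, λ = atan2(p_y, p_x) ≈ 71.59°.

≈ (37°N, 72°E)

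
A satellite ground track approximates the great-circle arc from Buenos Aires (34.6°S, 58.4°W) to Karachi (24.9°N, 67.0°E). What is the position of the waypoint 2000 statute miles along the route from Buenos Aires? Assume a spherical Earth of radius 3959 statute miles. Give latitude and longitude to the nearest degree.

≈ (28°S, 25°W)

The haversine formula gives a central angle δ ≈ 2.307 rad (132.2°) between the endpoints. The total great-circle distance is δ·R ≈ 2.307 × 3959 ≈ 9134 mi, so the target fraction is f = 2000/9134 ≈ 0.219.
Interpolate at f ≈ 0.219 with slerp weights a = sin((1−f)δ)/sin δ ≈ 1.314, b = sin(fδ)/sin δ ≈ 0.653.
p = a·p₁ + b·p₂ ≈ (0.798, -0.376, -0.471); φ = arcsin(p_z) ≈ -28.10°, λ = atan2(p_y, p_x) ≈ -25.21°.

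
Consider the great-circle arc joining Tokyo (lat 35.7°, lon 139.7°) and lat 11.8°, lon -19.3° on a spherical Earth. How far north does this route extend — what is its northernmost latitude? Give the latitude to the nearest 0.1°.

≈ 68.6°

The great circle lies in the plane with unit normal n̂ = (p₁ × p₂)/|p₁ × p₂|.
Here n̂_z ≈ -0.364; the vertex latitude is φ_max = arccos|n̂_z| ≈ 68.6°.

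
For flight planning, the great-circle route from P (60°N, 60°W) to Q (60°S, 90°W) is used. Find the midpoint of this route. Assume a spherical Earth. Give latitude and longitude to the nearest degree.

The haversine formula gives a central angle δ ≈ 2.134 rad (122.2°) between the endpoints.
Interpolate at f = 1/2 with slerp weights a = sin((1−f)δ)/sin δ ≈ 1.035, b = sin(fδ)/sin δ ≈ 1.035.
p = a·p₁ + b·p₂ ≈ (0.259, -0.966, 0.000); φ = arcsin(p_z) ≈ 0.00°, λ = atan2(p_y, p_x) ≈ -75.00°.

≈ (0°N, 75°W)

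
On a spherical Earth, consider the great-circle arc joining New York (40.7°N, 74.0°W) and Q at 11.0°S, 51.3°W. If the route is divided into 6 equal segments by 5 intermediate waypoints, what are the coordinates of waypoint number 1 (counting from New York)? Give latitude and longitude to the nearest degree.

From cos δ = sin φ₁ sin φ₂ + cos φ₁ cos φ₂ cos Δλ, the central angle is δ ≈ 0.974 rad (55.8°).
Interpolate at f = 1/6 with slerp weights a = sin((1−f)δ)/sin δ ≈ 0.877, b = sin(fδ)/sin δ ≈ 0.195.
p = a·p₁ + b·p₂ ≈ (0.303, -0.789, 0.535); φ = arcsin(p_z) ≈ 32.32°, λ = atan2(p_y, p_x) ≈ -68.98°.

≈ 32°N, 69°W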